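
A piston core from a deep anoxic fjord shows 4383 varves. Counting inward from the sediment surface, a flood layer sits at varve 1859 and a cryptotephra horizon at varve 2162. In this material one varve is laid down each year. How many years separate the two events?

2162 − 1859 = 303 varves lie between the two events.
At one varve per year, 303 years elapsed between them.

303 years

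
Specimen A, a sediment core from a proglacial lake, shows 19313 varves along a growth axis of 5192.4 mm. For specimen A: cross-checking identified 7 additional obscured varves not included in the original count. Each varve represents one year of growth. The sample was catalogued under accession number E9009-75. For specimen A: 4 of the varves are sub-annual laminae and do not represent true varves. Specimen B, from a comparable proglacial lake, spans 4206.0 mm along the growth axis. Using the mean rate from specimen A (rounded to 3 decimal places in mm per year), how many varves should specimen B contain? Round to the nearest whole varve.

15636 varves

Specimen A: correcting the raw count gives 19313 − 4 + 7 = 19316 true varves.
A: Mean rate = 5192.4 mm / 19316 years ≈ 0.269 mm/year.
For B, 4206.0 / 0.269 = 15635.69 years ≈ 15636 varves.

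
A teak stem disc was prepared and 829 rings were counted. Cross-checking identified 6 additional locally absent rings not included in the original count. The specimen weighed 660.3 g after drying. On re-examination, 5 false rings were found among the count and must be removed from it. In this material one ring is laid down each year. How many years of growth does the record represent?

830 years

After corrections the count is 829 − 5 + 6 = 830 rings.
With a one-to-one ring periodicity this is 830 years.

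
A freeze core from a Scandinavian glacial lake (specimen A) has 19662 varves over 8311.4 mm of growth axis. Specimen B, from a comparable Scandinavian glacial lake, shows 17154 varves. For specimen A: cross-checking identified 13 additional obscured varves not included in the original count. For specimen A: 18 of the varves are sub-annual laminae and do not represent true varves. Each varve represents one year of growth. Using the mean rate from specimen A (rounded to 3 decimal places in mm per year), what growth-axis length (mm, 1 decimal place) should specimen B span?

7256.1 mm

Specimen A: correcting the raw count gives 19662 − 18 + 13 = 19657 true varves.
A: Mean rate = 8311.4 mm / 19657 years ≈ 0.423 mm per year.
B's length ≈ 0.423 × 17154 = 7256.1 mm.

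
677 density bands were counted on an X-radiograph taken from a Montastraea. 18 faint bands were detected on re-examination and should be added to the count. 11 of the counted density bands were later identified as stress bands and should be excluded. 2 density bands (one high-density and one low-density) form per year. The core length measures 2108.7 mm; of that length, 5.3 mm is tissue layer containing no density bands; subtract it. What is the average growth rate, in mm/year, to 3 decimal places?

After corrections the count is 677 − 11 + 18 = 684 density bands.
With 2 density bands per year, 684 / 2 = 342 years.
The growth record spans 2108.7 − 5.3 = 2103.4 mm.
2103.4 mm over 342 years gives 2103.4 / 342 ≈ 6.150 mm/year.

6.150 mm/year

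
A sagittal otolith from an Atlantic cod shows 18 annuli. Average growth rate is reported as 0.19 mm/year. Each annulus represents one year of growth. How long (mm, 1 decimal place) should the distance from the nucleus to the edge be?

3.4 mm

18 years of growth are recorded.
Length ≈ 0.19 × 18 = 3.4 mm.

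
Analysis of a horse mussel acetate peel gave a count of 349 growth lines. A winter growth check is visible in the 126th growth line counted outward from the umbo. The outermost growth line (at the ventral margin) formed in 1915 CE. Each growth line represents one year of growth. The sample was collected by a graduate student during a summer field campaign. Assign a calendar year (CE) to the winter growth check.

349 − 126 = 223 growth lines lie beyond the winter growth check toward the ventral margin.
Counting back 223 years from 1915 CE places the winter growth check in 1915 − 223 = 1692 CE.

1692 CE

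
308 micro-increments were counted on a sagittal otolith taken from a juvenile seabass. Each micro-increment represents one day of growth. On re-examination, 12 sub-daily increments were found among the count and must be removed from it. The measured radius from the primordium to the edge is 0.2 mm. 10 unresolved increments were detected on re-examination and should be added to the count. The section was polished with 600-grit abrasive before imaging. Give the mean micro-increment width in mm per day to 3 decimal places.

True micro-increment count = 308 − 12 + 10 = 306.
Extension rate ≈ 0.2 / 306 = 0.001 mm per day.

0.001 mm per day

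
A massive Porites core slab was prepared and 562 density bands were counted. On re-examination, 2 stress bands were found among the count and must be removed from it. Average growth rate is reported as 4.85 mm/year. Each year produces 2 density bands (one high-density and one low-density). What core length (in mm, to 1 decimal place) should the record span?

1358.0 mm

Adjusted count: 562 − 2 = 560 density bands.
560 density bands at 2 per year is 560 / 2 = 280 years.
280 years at 4.85 mm/year gives 4.85 × 280 = 1358.0 mm.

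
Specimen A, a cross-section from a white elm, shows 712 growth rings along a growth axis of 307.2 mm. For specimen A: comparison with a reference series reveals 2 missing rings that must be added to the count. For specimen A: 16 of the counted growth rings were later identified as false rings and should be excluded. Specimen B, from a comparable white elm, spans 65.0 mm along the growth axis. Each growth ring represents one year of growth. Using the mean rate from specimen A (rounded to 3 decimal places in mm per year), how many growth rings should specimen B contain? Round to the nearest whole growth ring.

148 growth rings

Specimen A: after corrections the count is 712 − 16 + 2 = 698 growth rings.
A: Extension rate ≈ 307.2 / 698 = 0.440 mm per year.
B spans 65.0 / 0.440 = 147.73 years ≈ 148 growth rings.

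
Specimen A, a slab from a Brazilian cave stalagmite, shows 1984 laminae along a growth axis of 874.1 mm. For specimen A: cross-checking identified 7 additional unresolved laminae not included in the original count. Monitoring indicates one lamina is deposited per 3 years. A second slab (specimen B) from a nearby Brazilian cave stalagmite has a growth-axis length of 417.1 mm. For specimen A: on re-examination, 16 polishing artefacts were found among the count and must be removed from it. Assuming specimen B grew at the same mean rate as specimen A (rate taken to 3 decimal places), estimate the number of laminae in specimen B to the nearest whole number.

939 laminae

Specimen A: true lamina count = 1984 − 16 + 7 = 1975.
Specimen A: at 3 years per lamina, 1975 × 3 = 5925 years.
A: Extension rate ≈ 874.1 / 5925 = 0.148 mm/yr.
For B, 417.1 / 0.148 = 2818.24 years; at 3 years per lamina that is 2818.24 / 3 ≈ 939 laminae.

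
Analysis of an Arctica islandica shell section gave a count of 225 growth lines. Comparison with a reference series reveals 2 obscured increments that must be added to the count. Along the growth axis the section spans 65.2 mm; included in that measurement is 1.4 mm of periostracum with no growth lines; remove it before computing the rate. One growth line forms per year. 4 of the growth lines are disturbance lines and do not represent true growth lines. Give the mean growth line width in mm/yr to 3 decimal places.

Correcting the raw count gives 225 − 4 + 2 = 223 true growth lines.
Net length = 65.2 − 1.4 = 63.8 mm.
Mean rate = 63.8 mm / 223 years ≈ 0.286 mm/yr.

0.286 mm/yr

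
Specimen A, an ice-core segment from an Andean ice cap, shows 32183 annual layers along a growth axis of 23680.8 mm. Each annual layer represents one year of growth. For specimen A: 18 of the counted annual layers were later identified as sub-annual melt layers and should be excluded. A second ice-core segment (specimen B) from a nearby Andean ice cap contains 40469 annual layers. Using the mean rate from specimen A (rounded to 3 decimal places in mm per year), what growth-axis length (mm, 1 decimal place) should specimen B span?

Specimen A: correcting the raw count gives 32183 − 18 = 32165 true annual layers.
A: Mean rate = 23680.8 mm / 32165 years ≈ 0.736 mm per year.
B's length ≈ 0.736 × 40469 = 29785.2 mm.

29785.2 mm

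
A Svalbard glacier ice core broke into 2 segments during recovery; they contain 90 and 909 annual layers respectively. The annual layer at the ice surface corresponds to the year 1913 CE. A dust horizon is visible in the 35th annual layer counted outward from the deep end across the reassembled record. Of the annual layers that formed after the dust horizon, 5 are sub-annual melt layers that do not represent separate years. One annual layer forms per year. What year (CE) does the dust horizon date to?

Total annual layers = 90 + 909 = 999.
999 − 35 = 964 annual layers lie beyond the dust horizon toward the ice surface.
964 − 5 false = 959 true annual layers after the dust horizon.
Counting back 959 years from 1913 CE places the dust horizon in 1913 − 959 = 954 CE.

954 CE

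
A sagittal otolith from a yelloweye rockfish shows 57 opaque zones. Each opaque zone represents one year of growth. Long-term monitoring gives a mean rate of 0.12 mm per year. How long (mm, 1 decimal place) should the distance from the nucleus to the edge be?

57 years of growth are recorded.
57 years at 0.12 mm/year gives 0.12 × 57 = 6.8 mm.

6.8 mm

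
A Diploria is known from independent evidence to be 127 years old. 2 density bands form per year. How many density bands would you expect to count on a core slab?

127 years at 2 density bands per year gives 127 × 2 = 254 density bands.
So 254 density bands should be present.

254 density bands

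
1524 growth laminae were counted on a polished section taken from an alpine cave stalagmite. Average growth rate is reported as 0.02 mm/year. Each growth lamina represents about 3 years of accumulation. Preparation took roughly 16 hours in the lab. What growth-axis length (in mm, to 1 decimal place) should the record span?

91.4 mm

1524 growth laminae at 3 years each span 1524 × 3 = 4572 years.
Predicted length = 0.02 mm/year × 4572 years = 91.4 mm.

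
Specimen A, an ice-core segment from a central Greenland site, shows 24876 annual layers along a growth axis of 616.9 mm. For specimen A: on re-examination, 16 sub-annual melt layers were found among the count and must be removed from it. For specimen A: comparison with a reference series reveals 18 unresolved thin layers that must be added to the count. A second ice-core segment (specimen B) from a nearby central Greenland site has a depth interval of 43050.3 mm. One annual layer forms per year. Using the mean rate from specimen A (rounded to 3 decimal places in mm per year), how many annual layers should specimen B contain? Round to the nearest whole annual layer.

Specimen A: adjusted count: 24876 − 16 + 18 = 24878 annual layers.
A: Extension rate ≈ 616.9 / 24878 = 0.025 mm/year.
For B, 43050.3 / 0.025 = 1722012.00 years ≈ 1722012 annual layers.

1722012 annual layers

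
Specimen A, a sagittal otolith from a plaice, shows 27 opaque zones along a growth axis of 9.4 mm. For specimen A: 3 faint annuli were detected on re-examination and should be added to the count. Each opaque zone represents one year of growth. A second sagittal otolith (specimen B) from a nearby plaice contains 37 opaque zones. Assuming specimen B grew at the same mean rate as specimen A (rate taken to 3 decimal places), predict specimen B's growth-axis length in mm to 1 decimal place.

11.6 mm

Specimen A: correcting the raw count gives 27 + 3 = 30 true opaque zones.
A: Mean rate = 9.4 mm / 30 years ≈ 0.313 mm per year.
Length of B = 0.313 × 37 = 11.6 mm.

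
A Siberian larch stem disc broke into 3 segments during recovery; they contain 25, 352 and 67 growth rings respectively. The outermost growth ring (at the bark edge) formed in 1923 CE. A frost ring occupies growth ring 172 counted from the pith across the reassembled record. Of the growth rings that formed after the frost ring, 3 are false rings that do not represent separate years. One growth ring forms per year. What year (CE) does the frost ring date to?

1654 CE

Total growth rings = 25 + 352 + 67 = 444.
444 − 172 = 272 growth rings lie beyond the frost ring toward the bark edge.
Removing the 3 false growth rings leaves 272 − 3 = 269 true growth rings beyond the frost ring.
Counting back 269 years from 1923 CE places the frost ring in 1923 − 269 = 1654 CE.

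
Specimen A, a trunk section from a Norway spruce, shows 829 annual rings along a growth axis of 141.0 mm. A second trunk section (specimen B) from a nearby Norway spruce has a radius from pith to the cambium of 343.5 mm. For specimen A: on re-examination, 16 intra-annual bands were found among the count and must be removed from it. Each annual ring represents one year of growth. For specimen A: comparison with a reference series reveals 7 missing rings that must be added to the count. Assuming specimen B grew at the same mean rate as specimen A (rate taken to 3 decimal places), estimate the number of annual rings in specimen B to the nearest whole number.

Specimen A: after corrections the count is 829 − 16 + 7 = 820 annual rings.
A: Mean rate = 141.0 mm / 820 years ≈ 0.172 mm/year.
Specimen B: 343.5 mm / 0.172 mm per year = 1997.09 years ≈ 1997 annual rings.

1997 annual rings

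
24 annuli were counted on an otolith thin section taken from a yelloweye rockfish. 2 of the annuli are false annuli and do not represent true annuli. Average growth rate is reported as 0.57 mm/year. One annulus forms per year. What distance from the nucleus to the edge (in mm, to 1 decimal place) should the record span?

12.5 mm

After corrections the count is 24 − 2 = 22 annuli.
Predicted length = 0.57 mm/year × 22 years = 12.5 mm.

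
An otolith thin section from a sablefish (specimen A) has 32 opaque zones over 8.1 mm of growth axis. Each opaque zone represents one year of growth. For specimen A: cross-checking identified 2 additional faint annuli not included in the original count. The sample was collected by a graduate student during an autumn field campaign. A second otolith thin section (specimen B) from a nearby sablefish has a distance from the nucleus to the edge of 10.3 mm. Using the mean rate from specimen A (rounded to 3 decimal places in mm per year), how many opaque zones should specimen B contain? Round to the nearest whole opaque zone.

43 opaque zones

Specimen A: correcting the raw count gives 32 + 2 = 34 true opaque zones.
A: Mean rate = 8.1 mm / 34 years ≈ 0.238 mm/yr.
B spans 10.3 / 0.238 = 43.28 years ≈ 43 opaque zones.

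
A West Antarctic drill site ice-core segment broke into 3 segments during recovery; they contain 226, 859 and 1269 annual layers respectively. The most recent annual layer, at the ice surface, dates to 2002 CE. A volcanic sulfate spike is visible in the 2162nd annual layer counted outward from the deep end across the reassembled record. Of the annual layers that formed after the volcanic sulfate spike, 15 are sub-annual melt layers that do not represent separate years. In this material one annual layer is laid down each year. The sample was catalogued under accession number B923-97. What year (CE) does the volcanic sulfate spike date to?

1825 CE

Total annual layers = 226 + 859 + 1269 = 2354.
Between annual layer 2162 and the ice surface there are 2354 − 2162 = 192 annual layers.
Excluding 15 false annual layers: 192 − 15 = 177.
The annual layer at the ice surface is 2002 CE, so the volcanic sulfate spike dates to 2002 − 177 = 1825 CE.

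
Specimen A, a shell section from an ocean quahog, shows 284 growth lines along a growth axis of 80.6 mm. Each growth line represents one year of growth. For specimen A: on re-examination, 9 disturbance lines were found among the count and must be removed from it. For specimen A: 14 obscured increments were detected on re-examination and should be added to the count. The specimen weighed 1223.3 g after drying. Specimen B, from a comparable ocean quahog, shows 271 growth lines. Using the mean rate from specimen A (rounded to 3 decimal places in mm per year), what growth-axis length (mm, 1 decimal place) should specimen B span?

Specimen A: correcting the raw count gives 284 − 9 + 14 = 289 true growth lines.
A: Mean rate = 80.6 mm / 289 years ≈ 0.279 mm per year.
For B, 0.279 mm/year × 271 years = 75.6 mm.

75.6 mm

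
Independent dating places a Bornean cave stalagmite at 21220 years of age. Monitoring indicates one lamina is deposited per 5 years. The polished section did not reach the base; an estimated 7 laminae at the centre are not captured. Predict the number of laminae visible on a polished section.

At 5 years per lamina, 21220 / 5 = 4244 laminae are expected.
Subtracting the 7 laminae not captured gives 4244 − 7 = 4237 laminae in the record.

4237 laminae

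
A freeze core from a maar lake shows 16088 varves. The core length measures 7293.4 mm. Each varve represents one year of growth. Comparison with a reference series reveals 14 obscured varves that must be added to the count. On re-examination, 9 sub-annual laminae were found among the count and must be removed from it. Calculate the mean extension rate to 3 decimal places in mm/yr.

After corrections the count is 16088 − 9 + 14 = 16093 varves.
7293.4 mm over 16093 years gives 7293.4 / 16093 ≈ 0.453 mm/yr.

0.453 mm/yr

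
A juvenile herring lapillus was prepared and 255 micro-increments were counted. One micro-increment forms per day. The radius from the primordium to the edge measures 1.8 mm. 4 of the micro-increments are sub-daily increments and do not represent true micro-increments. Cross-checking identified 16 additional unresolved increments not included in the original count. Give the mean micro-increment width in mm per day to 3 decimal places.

Correcting the raw count gives 255 − 4 + 16 = 267 true micro-increments.
1.8 mm over 267 days gives 1.8 / 267 ≈ 0.007 mm per day.

0.007 mm per day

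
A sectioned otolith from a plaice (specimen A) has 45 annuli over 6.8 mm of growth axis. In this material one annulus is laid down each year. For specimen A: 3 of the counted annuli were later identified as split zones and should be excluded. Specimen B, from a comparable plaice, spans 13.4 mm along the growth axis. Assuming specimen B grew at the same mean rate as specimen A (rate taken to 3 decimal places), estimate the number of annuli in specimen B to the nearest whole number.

83 annuli

Specimen A: true annulus count = 45 − 3 = 42.
A: Extension rate ≈ 6.8 / 42 = 0.162 mm per year.
For B, 13.4 / 0.162 = 82.72 years ≈ 83 annuli.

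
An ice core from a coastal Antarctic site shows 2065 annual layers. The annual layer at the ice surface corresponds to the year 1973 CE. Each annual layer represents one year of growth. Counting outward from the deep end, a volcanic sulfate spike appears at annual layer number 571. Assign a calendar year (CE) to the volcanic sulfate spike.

479 CE

2065 − 571 = 1494 annual layers lie beyond the volcanic sulfate spike toward the ice surface.
The annual layer at the ice surface is 1973 CE, so the volcanic sulfate spike dates to 1973 − 1494 = 479 CE.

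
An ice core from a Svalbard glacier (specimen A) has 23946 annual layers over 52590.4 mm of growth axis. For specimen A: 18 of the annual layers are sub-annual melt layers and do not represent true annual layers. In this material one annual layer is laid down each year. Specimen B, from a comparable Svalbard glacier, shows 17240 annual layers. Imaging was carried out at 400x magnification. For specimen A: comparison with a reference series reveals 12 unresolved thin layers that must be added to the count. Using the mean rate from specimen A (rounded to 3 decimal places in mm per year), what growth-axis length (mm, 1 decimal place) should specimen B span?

37876.3 mm

Specimen A: true annual layer count = 23946 − 18 + 12 = 23940.
A: Extension rate ≈ 52590.4 / 23940 = 2.197 mm/year.
B's length ≈ 2.197 × 17240 = 37876.3 mm.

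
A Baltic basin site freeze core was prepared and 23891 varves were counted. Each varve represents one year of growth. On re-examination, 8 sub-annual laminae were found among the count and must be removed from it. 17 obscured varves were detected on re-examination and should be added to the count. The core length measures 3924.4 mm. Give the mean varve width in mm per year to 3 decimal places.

0.164 mm per year

Adjusted count: 23891 − 8 + 17 = 23900 varves.
3924.4 mm over 23900 years gives 3924.4 / 23900 ≈ 0.164 mm per year.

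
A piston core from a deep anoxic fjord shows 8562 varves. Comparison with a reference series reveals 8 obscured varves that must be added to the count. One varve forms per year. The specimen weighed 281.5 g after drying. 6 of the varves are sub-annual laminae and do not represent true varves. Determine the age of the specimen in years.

8564 years

Correcting the raw count gives 8562 − 6 + 8 = 8564 true varves.
One varve per year makes the duration 8564 years.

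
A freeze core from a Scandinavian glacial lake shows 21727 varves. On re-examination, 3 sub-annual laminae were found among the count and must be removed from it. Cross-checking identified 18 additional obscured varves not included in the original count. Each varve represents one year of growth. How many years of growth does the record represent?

21742 years

After corrections the count is 21727 − 3 + 18 = 21742 varves.
At one varve per year, that is 21742 years.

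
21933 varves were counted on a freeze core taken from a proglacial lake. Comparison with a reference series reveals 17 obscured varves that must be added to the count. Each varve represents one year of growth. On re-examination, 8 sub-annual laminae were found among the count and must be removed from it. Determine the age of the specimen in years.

Adjusted count: 21933 − 8 + 17 = 21942 varves.
One varve per year makes the duration 21942 years.

21942 yr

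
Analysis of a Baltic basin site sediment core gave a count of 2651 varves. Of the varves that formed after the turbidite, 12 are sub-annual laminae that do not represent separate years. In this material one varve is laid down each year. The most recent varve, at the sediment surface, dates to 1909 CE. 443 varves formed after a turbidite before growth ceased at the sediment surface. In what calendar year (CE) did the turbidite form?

1478 CE

There are 443 varves younger than the turbidite.
Excluding 12 false varves: 443 − 12 = 431.
1909 − 431 = 1478 CE.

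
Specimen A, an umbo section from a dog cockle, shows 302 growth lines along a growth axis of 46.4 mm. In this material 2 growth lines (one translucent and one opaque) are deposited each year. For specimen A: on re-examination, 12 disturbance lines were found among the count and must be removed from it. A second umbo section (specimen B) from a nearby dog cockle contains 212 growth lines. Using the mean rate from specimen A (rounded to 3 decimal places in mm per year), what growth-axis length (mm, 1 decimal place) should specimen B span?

33.9 mm

Specimen A: correcting the raw count gives 302 − 12 = 290 true growth lines.
Specimen A: 290 growth lines at 2 per year is 290 / 2 = 145 years.
A: 46.4 mm over 145 years gives 46.4 / 145 ≈ 0.320 mm/yr.
Specimen B: dividing by 2 growth lines per year: 212 / 2 = 106 years. B's length ≈ 0.320 × 106 = 33.9 mm.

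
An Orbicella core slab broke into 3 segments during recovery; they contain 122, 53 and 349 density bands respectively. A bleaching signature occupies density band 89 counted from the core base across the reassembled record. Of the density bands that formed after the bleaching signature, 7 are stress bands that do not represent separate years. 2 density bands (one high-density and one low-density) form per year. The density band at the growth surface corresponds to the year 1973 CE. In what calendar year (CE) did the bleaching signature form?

Total density bands = 122 + 53 + 349 = 524.
524 − 89 = 435 density bands lie beyond the bleaching signature toward the growth surface.
Removing the 7 false density bands leaves 435 − 7 = 428 true density bands beyond the bleaching signature.
428 density bands at 2 per year is 428 / 2 = 214 years.
1973 − 214 = 1759 CE.

1759 CE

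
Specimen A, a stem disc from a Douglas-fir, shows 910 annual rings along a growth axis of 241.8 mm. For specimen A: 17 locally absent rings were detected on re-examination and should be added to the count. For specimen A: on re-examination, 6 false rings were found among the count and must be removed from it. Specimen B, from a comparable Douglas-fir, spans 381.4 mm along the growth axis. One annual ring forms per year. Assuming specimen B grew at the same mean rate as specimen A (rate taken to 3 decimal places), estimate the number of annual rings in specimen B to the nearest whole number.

1450 annual rings

Specimen A: correcting the raw count gives 910 − 6 + 17 = 921 true annual rings.
A: 241.8 mm over 921 years gives 241.8 / 921 ≈ 0.263 mm/yr.
B spans 381.4 / 0.263 = 1450.19 years ≈ 1450 annual rings.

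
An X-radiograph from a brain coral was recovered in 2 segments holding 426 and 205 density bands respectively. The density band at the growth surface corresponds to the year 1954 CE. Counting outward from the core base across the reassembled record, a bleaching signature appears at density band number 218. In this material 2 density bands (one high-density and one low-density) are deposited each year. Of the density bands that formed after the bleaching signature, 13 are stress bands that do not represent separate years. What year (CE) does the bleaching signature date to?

1754 CE

Total density bands = 426 + 205 = 631.
631 − 218 = 413 density bands lie beyond the bleaching signature toward the growth surface.
Excluding 13 false density bands: 413 − 13 = 400.
400 density bands at 2 per year is 400 / 2 = 200 years.
The density band at the growth surface is 1954 CE, so the bleaching signature dates to 1954 − 200 = 1754 CE.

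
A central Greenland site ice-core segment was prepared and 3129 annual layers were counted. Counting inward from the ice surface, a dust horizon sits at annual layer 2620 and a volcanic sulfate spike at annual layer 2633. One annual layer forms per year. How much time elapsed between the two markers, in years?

13 yr

2633 − 2620 = 13 annual layers lie between the two events.
That is 13 years at one annual layer per year.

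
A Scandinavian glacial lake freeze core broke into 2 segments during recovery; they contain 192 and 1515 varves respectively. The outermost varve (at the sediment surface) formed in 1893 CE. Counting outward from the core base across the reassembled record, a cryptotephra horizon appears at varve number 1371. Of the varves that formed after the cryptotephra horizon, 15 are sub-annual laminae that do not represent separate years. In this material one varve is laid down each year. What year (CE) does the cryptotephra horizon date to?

1572 CE

Total varves = 192 + 1515 = 1707.
Between varve 1371 and the sediment surface there are 1707 − 1371 = 336 varves.
Removing the 15 false varves leaves 336 − 15 = 321 true varves beyond the cryptotephra horizon.
Counting back 321 years from 1893 CE places the cryptotephra horizon in 1893 − 321 = 1572 CE.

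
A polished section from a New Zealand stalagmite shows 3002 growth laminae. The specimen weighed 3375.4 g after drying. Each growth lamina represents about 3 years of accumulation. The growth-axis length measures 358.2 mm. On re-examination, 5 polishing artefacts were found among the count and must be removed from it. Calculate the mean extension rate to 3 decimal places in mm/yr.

0.040 mm/yr

After corrections the count is 3002 − 5 = 2997 growth laminae.
Multiplying by 3 years per growth lamina: 2997 × 3 = 8991 years.
Mean rate = 358.2 mm / 8991 years ≈ 0.040 mm/yr.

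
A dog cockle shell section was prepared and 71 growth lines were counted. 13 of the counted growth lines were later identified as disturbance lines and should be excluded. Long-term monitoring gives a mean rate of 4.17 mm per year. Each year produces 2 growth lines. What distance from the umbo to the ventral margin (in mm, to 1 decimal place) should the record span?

120.9 mm

True growth line count = 71 − 13 = 58.
Dividing by 2 growth lines per year: 58 / 2 = 29 years.
Predicted length = 4.17 mm/year × 29 years = 120.9 mm.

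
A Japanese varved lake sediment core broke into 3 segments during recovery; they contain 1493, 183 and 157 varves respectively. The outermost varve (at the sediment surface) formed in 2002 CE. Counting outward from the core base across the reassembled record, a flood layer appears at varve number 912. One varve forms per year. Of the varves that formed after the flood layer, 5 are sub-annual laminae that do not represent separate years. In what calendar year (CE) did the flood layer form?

Total varves = 1493 + 183 + 157 = 1833.
Between varve 912 and the sediment surface there are 1833 − 912 = 921 varves.
Excluding 5 false varves: 921 − 5 = 916.
Counting back 916 years from 2002 CE places the flood layer in 2002 − 916 = 1086 CE.

1086 CE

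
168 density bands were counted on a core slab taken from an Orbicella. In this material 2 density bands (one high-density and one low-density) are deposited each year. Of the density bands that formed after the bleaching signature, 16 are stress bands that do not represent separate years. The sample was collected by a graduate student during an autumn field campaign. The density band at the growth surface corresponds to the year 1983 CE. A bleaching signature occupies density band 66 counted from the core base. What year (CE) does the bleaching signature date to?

1940 CE

Between density band 66 and the growth surface there are 168 − 66 = 102 density bands.
102 − 16 false = 86 true density bands after the bleaching signature.
86 density bands at 2 per year is 86 / 2 = 43 years.
The density band at the growth surface is 1983 CE, so the bleaching signature dates to 1983 − 43 = 1940 CE.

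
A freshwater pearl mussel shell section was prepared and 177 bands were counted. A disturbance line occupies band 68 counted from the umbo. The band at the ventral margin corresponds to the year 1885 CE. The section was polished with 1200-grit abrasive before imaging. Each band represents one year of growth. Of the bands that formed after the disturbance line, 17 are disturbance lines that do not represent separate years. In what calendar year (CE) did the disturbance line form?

1793 CE

177 − 68 = 109 bands lie beyond the disturbance line toward the ventral margin.
Excluding 17 false bands: 109 − 17 = 92.
1885 − 92 = 1793 CE.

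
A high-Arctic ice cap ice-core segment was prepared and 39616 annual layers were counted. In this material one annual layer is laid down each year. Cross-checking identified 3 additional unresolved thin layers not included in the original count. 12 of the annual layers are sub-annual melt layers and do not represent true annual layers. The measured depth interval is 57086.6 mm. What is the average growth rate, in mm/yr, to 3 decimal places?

True annual layer count = 39616 − 12 + 3 = 39607.
57086.6 mm over 39607 years gives 57086.6 / 39607 ≈ 1.441 mm/yr.

1.441 mm/yr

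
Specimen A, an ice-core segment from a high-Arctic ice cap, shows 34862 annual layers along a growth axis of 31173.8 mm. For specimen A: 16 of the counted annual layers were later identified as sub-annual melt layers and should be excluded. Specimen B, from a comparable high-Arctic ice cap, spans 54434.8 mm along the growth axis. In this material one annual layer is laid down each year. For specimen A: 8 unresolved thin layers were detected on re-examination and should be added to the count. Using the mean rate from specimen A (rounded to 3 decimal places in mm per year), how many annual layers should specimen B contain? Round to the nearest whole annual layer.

60889 annual layers

Specimen A: adjusted count: 34862 − 16 + 8 = 34854 annual layers.
A: 31173.8 mm over 34854 years gives 31173.8 / 34854 ≈ 0.894 mm/year.
For B, 54434.8 / 0.894 = 60889.04 years ≈ 60889 annual layers.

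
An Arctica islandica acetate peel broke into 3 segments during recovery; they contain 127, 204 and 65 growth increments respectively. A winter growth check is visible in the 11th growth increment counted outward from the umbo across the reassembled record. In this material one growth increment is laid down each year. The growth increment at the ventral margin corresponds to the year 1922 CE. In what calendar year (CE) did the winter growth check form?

1537 CE

Total growth increments = 127 + 204 + 65 = 396.
396 − 11 = 385 growth increments lie beyond the winter growth check toward the ventral margin.
The growth increment at the ventral margin is 1922 CE, so the winter growth check dates to 1922 − 385 = 1537 CE.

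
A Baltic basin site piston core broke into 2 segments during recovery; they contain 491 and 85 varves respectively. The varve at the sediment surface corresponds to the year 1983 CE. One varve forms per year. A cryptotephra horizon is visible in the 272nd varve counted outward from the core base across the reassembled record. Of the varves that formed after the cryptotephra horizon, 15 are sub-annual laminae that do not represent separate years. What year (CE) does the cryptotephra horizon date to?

Total varves = 491 + 85 = 576.
Between varve 272 and the sediment surface there are 576 − 272 = 304 varves.
304 − 15 false = 289 true varves after the cryptotephra horizon.
The varve at the sediment surface is 1983 CE, so the cryptotephra horizon dates to 1983 − 289 = 1694 CE.

1694 CE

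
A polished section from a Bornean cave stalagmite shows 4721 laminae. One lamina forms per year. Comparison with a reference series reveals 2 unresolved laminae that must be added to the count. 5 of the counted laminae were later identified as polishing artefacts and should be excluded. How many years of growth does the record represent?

True lamina count = 4721 − 5 + 2 = 4718.
With a one-to-one lamina periodicity this is 4718 years.

4718 yr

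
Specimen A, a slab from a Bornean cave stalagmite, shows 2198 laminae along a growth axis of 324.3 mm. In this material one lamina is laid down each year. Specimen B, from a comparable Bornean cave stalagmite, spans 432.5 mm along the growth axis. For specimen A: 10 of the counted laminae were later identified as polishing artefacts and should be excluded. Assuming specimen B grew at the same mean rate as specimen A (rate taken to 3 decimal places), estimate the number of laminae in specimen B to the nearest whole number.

Specimen A: correcting the raw count gives 2198 − 10 = 2188 true laminae.
A: 324.3 mm over 2188 years gives 324.3 / 2188 ≈ 0.148 mm/yr.
For B, 432.5 / 0.148 = 2922.30 years ≈ 2922 laminae.

2922 laminae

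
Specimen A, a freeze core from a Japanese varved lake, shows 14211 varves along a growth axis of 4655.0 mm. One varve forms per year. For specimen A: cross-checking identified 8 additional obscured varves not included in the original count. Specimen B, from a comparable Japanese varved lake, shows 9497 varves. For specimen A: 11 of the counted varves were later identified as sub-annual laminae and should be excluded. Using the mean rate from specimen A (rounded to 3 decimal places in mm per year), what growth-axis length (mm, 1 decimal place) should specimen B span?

3115.0 mm

Specimen A: correcting the raw count gives 14211 − 11 + 8 = 14208 true varves.
A: 4655.0 mm over 14208 years gives 4655.0 / 14208 ≈ 0.328 mm per year.
For B, 0.328 mm/year × 9497 years = 3115.0 mm.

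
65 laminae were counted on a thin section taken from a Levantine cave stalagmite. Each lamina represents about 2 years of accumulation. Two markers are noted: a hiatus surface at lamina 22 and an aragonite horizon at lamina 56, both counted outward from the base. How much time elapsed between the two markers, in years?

68 years

The two markers are separated by 56 − 22 = 34 laminae.
At 2 years per lamina, 34 × 2 = 68 years.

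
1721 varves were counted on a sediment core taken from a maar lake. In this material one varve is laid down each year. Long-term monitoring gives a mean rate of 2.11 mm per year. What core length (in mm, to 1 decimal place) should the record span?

1721 years of growth are recorded.
Length ≈ 2.11 × 1721 = 3631.3 mm.

3631.3 mm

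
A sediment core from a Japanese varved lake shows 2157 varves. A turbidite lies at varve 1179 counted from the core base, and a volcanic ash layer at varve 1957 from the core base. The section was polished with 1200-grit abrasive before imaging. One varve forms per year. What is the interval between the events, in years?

Separation: 1957 − 1179 = 778 varves.
At one varve per year, 778 years elapsed between them.

778 years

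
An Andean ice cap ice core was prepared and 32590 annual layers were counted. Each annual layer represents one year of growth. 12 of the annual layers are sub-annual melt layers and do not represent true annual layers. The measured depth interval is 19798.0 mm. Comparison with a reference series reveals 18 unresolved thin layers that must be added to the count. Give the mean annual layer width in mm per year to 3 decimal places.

Correcting the raw count gives 32590 − 12 + 18 = 32596 true annual layers.
Mean rate = 19798.0 mm / 32596 years ≈ 0.607 mm per year.

0.607 mm per year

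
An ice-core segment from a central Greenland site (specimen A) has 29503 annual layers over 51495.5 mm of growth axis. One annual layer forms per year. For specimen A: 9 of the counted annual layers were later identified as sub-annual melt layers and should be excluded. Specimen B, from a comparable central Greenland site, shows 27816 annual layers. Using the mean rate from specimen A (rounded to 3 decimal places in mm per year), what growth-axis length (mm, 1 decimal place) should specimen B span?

Specimen A: after corrections the count is 29503 − 9 = 29494 annual layers.
A: Extension rate ≈ 51495.5 / 29494 = 1.746 mm per year.
For B, 1.746 mm/year × 27816 years = 48566.7 mm.

48566.7 mm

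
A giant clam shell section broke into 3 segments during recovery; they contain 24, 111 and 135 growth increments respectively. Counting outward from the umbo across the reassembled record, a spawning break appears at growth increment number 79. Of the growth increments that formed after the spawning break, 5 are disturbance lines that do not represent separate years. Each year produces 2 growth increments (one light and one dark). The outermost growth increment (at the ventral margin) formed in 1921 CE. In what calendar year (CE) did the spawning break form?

1828 CE

Total growth increments = 24 + 111 + 135 = 270.
270 − 79 = 191 growth increments lie beyond the spawning break toward the ventral margin.
Removing the 5 false growth increments leaves 191 − 5 = 186 true growth increments beyond the spawning break.
186 growth increments at 2 per year is 186 / 2 = 93 years.
1921 − 93 = 1828 CE.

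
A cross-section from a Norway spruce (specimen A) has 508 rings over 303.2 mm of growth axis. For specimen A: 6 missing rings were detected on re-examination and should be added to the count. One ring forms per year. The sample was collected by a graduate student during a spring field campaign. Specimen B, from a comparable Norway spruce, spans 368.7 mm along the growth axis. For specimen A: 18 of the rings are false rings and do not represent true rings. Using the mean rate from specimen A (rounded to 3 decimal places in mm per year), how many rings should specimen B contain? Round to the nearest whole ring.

603 rings

Specimen A: correcting the raw count gives 508 − 18 + 6 = 496 true rings.
A: 303.2 mm over 496 years gives 303.2 / 496 ≈ 0.611 mm per year.
For B, 368.7 / 0.611 = 603.44 years ≈ 603 rings.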